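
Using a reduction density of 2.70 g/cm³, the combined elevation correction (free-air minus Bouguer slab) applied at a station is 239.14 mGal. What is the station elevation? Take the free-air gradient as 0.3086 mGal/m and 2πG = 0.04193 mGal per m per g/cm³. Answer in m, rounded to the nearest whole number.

1224

Combined gradient = 0.3086 − 0.04193 × 2.70 = 0.1953890 mGal/m
h = 239.14 / 0.1953890 = 1223.92 m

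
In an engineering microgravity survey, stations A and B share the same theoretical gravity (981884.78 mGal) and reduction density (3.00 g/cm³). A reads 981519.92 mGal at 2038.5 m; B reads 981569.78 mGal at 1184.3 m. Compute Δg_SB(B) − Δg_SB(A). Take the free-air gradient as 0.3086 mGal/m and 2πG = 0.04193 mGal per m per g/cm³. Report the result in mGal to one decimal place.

Δg_SB(A) = 981519.92 − 981884.78 + 0.3086×2038.5 − 0.04193×3.00×2038.5 = 7.80 mGal
Δg_SB(B) = 981569.78 − 981884.78 + 0.3086×1184.3 − 0.04193×3.00×1184.3 = -98.50 mGal
Difference = -98.50 − (7.80) = -106.30 mGal

-106.3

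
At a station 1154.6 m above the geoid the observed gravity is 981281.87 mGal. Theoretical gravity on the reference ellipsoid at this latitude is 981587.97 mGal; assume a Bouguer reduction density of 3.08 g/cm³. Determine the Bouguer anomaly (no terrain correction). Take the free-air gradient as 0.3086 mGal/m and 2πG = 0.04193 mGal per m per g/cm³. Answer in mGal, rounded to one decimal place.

Free-air correction = 0.3086 × 1154.6 = 356.31 mGal
Free-air anomaly = 981281.87 − 981587.97 + (356.31) = 50.21 mGal
Bouguer slab correction = 0.04193 × 3.08 × 1154.6 = 149.11 mGal
Simple Bouguer anomaly = 50.21 − (149.11) = -98.90 mGal

-98.9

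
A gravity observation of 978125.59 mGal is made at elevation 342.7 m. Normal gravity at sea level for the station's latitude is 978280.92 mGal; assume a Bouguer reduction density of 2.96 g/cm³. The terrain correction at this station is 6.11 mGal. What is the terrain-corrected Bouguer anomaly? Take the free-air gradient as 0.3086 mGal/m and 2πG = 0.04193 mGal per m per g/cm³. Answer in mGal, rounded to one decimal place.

-86.0

Free-air correction = 0.3086 × 342.7 = 105.76 mGal
Free-air anomaly = 978125.59 − 978280.92 + (105.76) = -49.57 mGal
Bouguer slab correction = 0.04193 × 2.96 × 342.7 = 42.53 mGal
Simple Bouguer anomaly = -49.57 − (42.53) = -92.10 mGal
Complete Bouguer anomaly = -92.10 + 6.11 = -85.99 mGal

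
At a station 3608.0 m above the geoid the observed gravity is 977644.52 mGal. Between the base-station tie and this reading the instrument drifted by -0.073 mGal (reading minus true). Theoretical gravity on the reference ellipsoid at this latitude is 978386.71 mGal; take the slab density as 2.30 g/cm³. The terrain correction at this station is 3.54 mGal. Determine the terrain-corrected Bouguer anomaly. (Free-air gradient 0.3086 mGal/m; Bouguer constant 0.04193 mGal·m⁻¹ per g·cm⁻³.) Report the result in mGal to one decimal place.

26.9

Drift-corrected reading = 977644.52 − (-0.073) = 977644.593 mGal
Free-air correction = 0.3086 × 3608.0 = 1113.43 mGal
Free-air anomaly = 977644.593 − 978386.71 + (1113.43) = 371.313 mGal
Bouguer slab correction = 0.04193 × 2.30 × 3608.0 = 347.95 mGal
Simple Bouguer anomaly = 371.313 − (347.95) = 23.363 mGal
Complete Bouguer anomaly = 23.363 + 3.54 = 26.903 mGal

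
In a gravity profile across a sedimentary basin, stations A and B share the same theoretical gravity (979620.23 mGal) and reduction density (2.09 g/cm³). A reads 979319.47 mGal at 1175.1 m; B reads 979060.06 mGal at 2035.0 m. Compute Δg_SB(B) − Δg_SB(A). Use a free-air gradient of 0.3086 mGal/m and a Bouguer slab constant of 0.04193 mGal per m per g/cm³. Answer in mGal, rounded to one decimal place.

-69.4

Δg_SB(A) = 979319.47 − 979620.23 + 0.3086×1175.1 − 0.04193×2.09×1175.1 = -41.10 mGal
Δg_SB(B) = 979060.06 − 979620.23 + 0.3086×2035.0 − 0.04193×2.09×2035.0 = -110.50 mGal
Difference = -110.50 − (-41.10) = -69.40 mGal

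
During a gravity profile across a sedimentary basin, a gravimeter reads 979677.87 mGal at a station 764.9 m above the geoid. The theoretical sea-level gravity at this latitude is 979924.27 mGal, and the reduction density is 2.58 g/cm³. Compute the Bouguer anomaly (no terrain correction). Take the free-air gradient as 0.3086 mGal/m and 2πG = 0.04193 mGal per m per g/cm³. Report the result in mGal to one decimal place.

-93.1

Free-air correction = 0.3086 × 764.9 = 236.05 mGal
Free-air anomaly = 979677.87 − 979924.27 + (236.05) = -10.35 mGal
Bouguer slab correction = 0.04193 × 2.58 × 764.9 = 82.75 mGal
Simple Bouguer anomaly = -10.35 − (82.75) = -93.10 mGal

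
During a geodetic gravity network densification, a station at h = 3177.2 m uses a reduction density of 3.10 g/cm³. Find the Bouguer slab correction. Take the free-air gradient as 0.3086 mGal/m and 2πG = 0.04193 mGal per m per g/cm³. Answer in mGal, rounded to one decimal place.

Bouguer slab correction = 0.04193 × 3.10 × 3177.2 = 413.0 mGal

413.0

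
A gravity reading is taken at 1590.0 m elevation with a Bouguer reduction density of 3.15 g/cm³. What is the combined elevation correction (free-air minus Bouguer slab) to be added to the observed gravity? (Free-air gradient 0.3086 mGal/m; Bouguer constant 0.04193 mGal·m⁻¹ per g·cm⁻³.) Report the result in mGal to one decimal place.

Combined gradient = 0.3086 − 0.04193 × 3.15 = 0.1765205 mGal/m
Combined elevation correction = 0.1765205 × 1590.0 = 280.7 mGal

280.7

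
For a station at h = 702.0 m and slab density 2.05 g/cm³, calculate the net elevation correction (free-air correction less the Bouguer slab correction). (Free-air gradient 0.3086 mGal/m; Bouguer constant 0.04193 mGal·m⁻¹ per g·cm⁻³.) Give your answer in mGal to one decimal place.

156.3

Combined gradient = 0.3086 − 0.04193 × 2.05 = 0.2226435 mGal/m
Combined elevation correction = 0.2226435 × 702.0 = 156.3 mGal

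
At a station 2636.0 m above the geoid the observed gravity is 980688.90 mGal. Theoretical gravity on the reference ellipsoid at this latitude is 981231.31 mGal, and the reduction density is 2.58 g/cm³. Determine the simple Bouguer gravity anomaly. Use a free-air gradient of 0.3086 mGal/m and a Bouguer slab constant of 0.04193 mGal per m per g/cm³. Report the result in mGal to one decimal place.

-14.1

Free-air correction = 0.3086 × 2636.0 = 813.47 mGal
Free-air anomaly = 980688.90 − 981231.31 + (813.47) = 271.06 mGal
Bouguer slab correction = 0.04193 × 2.58 × 2636.0 = 285.16 mGal
Simple Bouguer anomaly = 271.06 − (285.16) = -14.10 mGal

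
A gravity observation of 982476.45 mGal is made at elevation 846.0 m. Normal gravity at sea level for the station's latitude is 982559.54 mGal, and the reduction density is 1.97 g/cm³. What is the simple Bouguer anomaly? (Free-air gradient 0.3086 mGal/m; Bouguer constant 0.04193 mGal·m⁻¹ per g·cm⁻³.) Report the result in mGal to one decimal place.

108.1

Free-air correction = 0.3086 × 846.0 = 261.08 mGal
Free-air anomaly = 982476.45 − 982559.54 + (261.08) = 177.99 mGal
Bouguer slab correction = 0.04193 × 1.97 × 846.0 = 69.88 mGal
Simple Bouguer anomaly = 177.99 − (69.88) = 108.11 mGal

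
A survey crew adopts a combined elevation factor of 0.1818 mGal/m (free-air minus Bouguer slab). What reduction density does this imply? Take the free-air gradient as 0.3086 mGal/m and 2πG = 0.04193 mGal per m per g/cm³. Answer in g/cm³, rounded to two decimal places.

0.1818 = 0.3086 − 0.04193 × ρ
ρ = (0.3086 − 0.1818) / 0.04193 = 3.02 g/cm³

3.02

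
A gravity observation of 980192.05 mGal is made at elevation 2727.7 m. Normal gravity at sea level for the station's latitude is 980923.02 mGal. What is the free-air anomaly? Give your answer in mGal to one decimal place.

110.8

Free-air correction = 0.3086 × 2727.7 = 841.77 mGal
Free-air anomaly = 980192.05 − 980923.02 + (841.77) = 110.80 mGal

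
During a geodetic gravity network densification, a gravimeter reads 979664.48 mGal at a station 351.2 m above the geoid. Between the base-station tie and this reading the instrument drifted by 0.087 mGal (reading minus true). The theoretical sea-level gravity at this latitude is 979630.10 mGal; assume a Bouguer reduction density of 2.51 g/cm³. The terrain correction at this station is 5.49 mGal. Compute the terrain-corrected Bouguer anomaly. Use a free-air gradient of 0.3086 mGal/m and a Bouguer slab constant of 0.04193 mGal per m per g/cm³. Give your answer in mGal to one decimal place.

Drift-corrected reading = 979664.48 − (0.087) = 979664.393 mGal
Free-air correction = 0.3086 × 351.2 = 108.38 mGal
Free-air anomaly = 979664.393 − 979630.10 + (108.38) = 142.673 mGal
Bouguer slab correction = 0.04193 × 2.51 × 351.2 = 36.96 mGal
Simple Bouguer anomaly = 142.673 − (36.96) = 105.713 mGal
Complete Bouguer anomaly = 105.713 + 5.49 = 111.203 mGal

111.2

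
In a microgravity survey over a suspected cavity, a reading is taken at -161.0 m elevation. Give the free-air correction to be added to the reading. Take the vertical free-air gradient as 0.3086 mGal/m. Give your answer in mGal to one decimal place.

-49.7

Free-air correction = 0.3086 × -161.0 = -49.7 mGal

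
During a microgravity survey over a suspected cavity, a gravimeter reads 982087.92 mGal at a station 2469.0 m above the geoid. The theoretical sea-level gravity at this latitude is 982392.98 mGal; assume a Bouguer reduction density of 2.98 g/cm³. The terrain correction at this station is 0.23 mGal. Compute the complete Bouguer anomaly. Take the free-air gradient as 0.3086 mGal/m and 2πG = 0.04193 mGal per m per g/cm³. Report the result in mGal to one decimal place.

148.6

Free-air correction = 0.3086 × 2469.0 = 761.93 mGal
Free-air anomaly = 982087.92 − 982392.98 + (761.93) = 456.87 mGal
Bouguer slab correction = 0.04193 × 2.98 × 2469.0 = 308.51 mGal
Simple Bouguer anomaly = 456.87 − (308.51) = 148.36 mGal
Complete Bouguer anomaly = 148.36 + 0.23 = 148.59 mGal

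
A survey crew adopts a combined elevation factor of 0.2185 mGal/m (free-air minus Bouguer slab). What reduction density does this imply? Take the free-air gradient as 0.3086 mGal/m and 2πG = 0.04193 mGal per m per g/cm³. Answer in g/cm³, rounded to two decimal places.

0.2185 = 0.3086 − 0.04193 × ρ
ρ = (0.3086 − 0.2185) / 0.04193 = 2.15 g/cm³

2.15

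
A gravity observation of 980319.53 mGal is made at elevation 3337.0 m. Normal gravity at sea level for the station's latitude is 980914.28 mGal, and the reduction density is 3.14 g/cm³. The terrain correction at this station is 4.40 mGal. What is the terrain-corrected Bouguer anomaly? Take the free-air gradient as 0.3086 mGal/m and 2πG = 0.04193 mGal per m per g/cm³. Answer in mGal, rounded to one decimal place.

0.1

Free-air correction = 0.3086 × 3337.0 = 1029.80 mGal
Free-air anomaly = 980319.53 − 980914.28 + (1029.80) = 435.05 mGal
Bouguer slab correction = 0.04193 × 3.14 × 3337.0 = 439.35 mGal
Simple Bouguer anomaly = 435.05 − (439.35) = -4.30 mGal
Complete Bouguer anomaly = -4.30 + 4.40 = 0.10 mGal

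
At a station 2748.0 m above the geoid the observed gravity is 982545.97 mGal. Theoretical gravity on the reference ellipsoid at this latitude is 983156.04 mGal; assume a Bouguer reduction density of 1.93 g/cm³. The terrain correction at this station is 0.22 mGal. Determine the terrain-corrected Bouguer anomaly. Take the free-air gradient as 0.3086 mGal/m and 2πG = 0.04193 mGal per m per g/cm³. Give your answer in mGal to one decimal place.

Free-air correction = 0.3086 × 2748.0 = 848.03 mGal
Free-air anomaly = 982545.97 − 983156.04 + (848.03) = 237.96 mGal
Bouguer slab correction = 0.04193 × 1.93 × 2748.0 = 222.38 mGal
Simple Bouguer anomaly = 237.96 − (222.38) = 15.58 mGal
Complete Bouguer anomaly = 15.58 + 0.22 = 15.80 mGal

15.8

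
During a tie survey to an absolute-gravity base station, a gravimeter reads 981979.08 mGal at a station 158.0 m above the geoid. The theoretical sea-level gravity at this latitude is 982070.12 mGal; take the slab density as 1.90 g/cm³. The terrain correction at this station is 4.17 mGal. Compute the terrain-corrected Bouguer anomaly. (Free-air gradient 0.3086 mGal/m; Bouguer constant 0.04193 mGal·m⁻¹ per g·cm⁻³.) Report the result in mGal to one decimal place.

Free-air correction = 0.3086 × 158.0 = 48.76 mGal
Free-air anomaly = 981979.08 − 982070.12 + (48.76) = -42.28 mGal
Bouguer slab correction = 0.04193 × 1.90 × 158.0 = 12.59 mGal
Simple Bouguer anomaly = -42.28 − (12.59) = -54.87 mGal
Complete Bouguer anomaly = -54.87 + 4.17 = -50.70 mGal

-50.7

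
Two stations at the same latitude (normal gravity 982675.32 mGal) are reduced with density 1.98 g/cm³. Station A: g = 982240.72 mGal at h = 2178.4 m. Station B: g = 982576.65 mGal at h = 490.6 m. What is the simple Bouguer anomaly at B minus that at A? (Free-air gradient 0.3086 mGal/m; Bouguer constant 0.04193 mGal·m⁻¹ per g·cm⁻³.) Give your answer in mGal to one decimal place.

-44.8

Δg_SB(A) = 982240.72 − 982675.32 + 0.3086×2178.4 − 0.04193×1.98×2178.4 = 56.80 mGal
Δg_SB(B) = 982576.65 − 982675.32 + 0.3086×490.6 − 0.04193×1.98×490.6 = 12.00 mGal
Difference = 12.00 − (56.80) = -44.80 mGal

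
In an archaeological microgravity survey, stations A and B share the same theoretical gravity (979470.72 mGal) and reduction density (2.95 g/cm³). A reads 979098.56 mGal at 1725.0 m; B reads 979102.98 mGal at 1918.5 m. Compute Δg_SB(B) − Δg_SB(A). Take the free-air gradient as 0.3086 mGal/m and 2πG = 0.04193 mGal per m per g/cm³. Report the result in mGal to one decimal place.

Δg_SB(A) = 979098.56 − 979470.72 + 0.3086×1725.0 − 0.04193×2.95×1725.0 = -53.20 mGal
Δg_SB(B) = 979102.98 − 979470.72 + 0.3086×1918.5 − 0.04193×2.95×1918.5 = -13.00 mGal
Difference = -13.00 − (-53.20) = 40.20 mGal

40.2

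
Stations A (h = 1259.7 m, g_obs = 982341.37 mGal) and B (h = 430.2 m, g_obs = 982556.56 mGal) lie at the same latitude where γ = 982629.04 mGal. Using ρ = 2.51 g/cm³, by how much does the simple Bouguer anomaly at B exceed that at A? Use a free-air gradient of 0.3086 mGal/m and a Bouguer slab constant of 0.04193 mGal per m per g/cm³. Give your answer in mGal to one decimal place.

Δg_SB(A) = 982341.37 − 982629.04 + 0.3086×1259.7 − 0.04193×2.51×1259.7 = -31.50 mGal
Δg_SB(B) = 982556.56 − 982629.04 + 0.3086×430.2 − 0.04193×2.51×430.2 = 15.00 mGal
Difference = 15.00 − (-31.50) = 46.50 mGal

46.5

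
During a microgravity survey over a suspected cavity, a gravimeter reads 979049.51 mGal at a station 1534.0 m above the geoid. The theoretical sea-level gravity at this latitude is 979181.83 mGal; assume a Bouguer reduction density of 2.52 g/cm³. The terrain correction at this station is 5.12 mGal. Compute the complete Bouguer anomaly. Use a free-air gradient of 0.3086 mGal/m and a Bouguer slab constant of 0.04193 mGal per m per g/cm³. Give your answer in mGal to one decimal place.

184.1

Free-air correction = 0.3086 × 1534.0 = 473.39 mGal
Free-air anomaly = 979049.51 − 979181.83 + (473.39) = 341.07 mGal
Bouguer slab correction = 0.04193 × 2.52 × 1534.0 = 162.09 mGal
Simple Bouguer anomaly = 341.07 − (162.09) = 178.98 mGal
Complete Bouguer anomaly = 178.98 + 5.12 = 184.10 mGal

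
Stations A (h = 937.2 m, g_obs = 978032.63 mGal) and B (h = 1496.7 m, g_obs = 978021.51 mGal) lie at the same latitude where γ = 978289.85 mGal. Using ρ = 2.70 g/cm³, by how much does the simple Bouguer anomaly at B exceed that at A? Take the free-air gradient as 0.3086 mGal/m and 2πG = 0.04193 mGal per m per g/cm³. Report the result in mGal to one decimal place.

98.2

Δg_SB(A) = 978032.63 − 978289.85 + 0.3086×937.2 − 0.04193×2.70×937.2 = -74.10 mGal
Δg_SB(B) = 978021.51 − 978289.85 + 0.3086×1496.7 − 0.04193×2.70×1496.7 = 24.10 mGal
Difference = 24.10 − (-74.10) = 98.20 mGal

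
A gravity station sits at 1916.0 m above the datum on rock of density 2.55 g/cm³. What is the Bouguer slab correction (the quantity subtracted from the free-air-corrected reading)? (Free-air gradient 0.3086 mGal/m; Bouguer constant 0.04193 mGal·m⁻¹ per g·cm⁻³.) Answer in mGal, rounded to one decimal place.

Bouguer slab correction = 0.04193 × 2.55 × 1916.0 = 204.9 mGal

204.9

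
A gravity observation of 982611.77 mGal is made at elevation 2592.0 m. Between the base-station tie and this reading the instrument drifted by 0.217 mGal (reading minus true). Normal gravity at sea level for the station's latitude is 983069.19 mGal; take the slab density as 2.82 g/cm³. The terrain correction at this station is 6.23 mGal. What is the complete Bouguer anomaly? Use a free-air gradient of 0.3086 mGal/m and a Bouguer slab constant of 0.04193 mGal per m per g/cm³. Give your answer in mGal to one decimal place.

Drift-corrected reading = 982611.77 − (0.217) = 982611.553 mGal
Free-air correction = 0.3086 × 2592.0 = 799.89 mGal
Free-air anomaly = 982611.553 − 983069.19 + (799.89) = 342.253 mGal
Bouguer slab correction = 0.04193 × 2.82 × 2592.0 = 306.48 mGal
Simple Bouguer anomaly = 342.253 − (306.48) = 35.773 mGal
Complete Bouguer anomaly = 35.773 + 6.23 = 42.003 mGal

42.0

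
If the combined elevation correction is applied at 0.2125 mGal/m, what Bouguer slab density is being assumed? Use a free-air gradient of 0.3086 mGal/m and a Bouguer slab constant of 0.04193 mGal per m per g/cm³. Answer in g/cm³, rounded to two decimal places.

0.2125 = 0.3086 − 0.04193 × ρ
ρ = (0.3086 − 0.2125) / 0.04193 = 2.29 g/cm³

2.29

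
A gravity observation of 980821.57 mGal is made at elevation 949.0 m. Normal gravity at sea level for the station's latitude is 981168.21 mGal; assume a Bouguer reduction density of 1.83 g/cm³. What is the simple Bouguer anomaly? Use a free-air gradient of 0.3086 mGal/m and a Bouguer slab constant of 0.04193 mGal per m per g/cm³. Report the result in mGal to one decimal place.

-126.6

Free-air correction = 0.3086 × 949.0 = 292.86 mGal
Free-air anomaly = 980821.57 − 981168.21 + (292.86) = -53.78 mGal
Bouguer slab correction = 0.04193 × 1.83 × 949.0 = 72.82 mGal
Simple Bouguer anomaly = -53.78 − (72.82) = -126.60 mGal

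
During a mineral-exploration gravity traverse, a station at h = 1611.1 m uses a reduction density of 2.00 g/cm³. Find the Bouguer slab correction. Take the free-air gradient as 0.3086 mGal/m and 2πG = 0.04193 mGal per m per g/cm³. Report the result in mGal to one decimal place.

Bouguer slab correction = 0.04193 × 2.00 × 1611.1 = 135.1 mGal

135.1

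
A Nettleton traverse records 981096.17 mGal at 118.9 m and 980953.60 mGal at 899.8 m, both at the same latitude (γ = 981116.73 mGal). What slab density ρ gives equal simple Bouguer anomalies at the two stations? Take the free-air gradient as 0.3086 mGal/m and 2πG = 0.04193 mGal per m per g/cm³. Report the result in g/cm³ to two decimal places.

Δg_obs = 980953.60 − 981096.17 = -142.57 mGal over Δh = 899.8 − 118.9 = 780.9 m
Equal Bouguer anomalies ⇒ Δg_obs + (0.3086 − 0.04193ρ)·Δh = 0
0.3086 − 0.04193ρ = −Δg_obs/Δh = 0.18257
ρ = (0.3086 − 0.18257) / 0.04193 = 3.01 g/cm³

3.01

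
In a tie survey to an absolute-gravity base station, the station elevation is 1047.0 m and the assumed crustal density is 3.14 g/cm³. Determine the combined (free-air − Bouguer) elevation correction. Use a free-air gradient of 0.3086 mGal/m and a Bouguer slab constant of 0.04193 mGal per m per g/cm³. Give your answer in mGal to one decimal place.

Combined gradient = 0.3086 − 0.04193 × 3.14 = 0.1769398 mGal/m
Combined elevation correction = 0.1769398 × 1047.0 = 185.3 mGal

185.3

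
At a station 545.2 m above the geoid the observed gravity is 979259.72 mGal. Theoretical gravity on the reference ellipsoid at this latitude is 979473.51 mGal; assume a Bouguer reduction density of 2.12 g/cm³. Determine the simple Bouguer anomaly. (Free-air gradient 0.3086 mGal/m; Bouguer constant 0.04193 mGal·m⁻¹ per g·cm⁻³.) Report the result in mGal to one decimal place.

Free-air correction = 0.3086 × 545.2 = 168.25 mGal
Free-air anomaly = 979259.72 − 979473.51 + (168.25) = -45.54 mGal
Bouguer slab correction = 0.04193 × 2.12 × 545.2 = 48.46 mGal
Simple Bouguer anomaly = -45.54 − (48.46) = -94.00 mGal

-94.0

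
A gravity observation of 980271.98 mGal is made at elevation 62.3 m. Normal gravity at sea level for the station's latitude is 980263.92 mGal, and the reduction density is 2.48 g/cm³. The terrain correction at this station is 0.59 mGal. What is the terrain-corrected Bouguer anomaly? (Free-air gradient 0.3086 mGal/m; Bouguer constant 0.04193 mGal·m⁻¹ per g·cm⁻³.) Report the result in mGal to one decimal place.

21.4

Free-air correction = 0.3086 × 62.3 = 19.23 mGal
Free-air anomaly = 980271.98 − 980263.92 + (19.23) = 27.29 mGal
Bouguer slab correction = 0.04193 × 2.48 × 62.3 = 6.48 mGal
Simple Bouguer anomaly = 27.29 − (6.48) = 20.81 mGal
Complete Bouguer anomaly = 20.81 + 0.59 = 21.40 mGal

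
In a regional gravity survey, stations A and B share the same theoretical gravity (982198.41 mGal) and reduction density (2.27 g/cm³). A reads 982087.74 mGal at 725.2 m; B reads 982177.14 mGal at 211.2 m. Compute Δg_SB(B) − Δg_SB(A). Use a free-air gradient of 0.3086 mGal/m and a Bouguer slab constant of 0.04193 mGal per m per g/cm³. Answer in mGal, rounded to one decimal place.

Δg_SB(A) = 982087.74 − 982198.41 + 0.3086×725.2 − 0.04193×2.27×725.2 = 44.10 mGal
Δg_SB(B) = 982177.14 − 982198.41 + 0.3086×211.2 − 0.04193×2.27×211.2 = 23.80 mGal
Difference = 23.80 − (44.10) = -20.30 mGal

-20.3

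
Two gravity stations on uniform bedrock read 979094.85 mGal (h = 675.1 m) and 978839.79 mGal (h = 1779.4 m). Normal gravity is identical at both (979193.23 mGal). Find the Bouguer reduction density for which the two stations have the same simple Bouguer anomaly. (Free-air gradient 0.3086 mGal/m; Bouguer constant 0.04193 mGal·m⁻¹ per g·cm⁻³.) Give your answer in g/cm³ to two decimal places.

1.85

Δg_obs = 978839.79 − 979094.85 = -255.06 mGal over Δh = 1779.4 − 675.1 = 1104.3 m
Equal Bouguer anomalies ⇒ Δg_obs + (0.3086 − 0.04193ρ)·Δh = 0
0.3086 − 0.04193ρ = −Δg_obs/Δh = 0.23097
ρ = (0.3086 − 0.23097) / 0.04193 = 1.85 g/cm³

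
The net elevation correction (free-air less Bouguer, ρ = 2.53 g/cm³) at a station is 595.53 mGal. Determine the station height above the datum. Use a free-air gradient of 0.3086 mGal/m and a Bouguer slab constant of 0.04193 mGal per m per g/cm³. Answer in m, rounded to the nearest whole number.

Combined gradient = 0.3086 − 0.04193 × 2.53 = 0.2025171 mGal/m
h = 595.53 / 0.2025171 = 2940.64 m

2941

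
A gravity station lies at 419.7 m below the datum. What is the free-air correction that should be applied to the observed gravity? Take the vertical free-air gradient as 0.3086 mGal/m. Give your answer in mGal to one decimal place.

-129.5

Free-air correction = 0.3086 × -419.7 = -129.5 mGal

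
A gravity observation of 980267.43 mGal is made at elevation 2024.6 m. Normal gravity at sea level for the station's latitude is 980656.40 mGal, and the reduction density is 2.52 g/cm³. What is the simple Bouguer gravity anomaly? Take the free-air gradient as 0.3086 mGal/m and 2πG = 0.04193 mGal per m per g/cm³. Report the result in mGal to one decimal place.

Free-air correction = 0.3086 × 2024.6 = 624.79 mGal
Free-air anomaly = 980267.43 − 980656.40 + (624.79) = 235.82 mGal
Bouguer slab correction = 0.04193 × 2.52 × 2024.6 = 213.93 mGal
Simple Bouguer anomaly = 235.82 − (213.93) = 21.89 mGal

21.9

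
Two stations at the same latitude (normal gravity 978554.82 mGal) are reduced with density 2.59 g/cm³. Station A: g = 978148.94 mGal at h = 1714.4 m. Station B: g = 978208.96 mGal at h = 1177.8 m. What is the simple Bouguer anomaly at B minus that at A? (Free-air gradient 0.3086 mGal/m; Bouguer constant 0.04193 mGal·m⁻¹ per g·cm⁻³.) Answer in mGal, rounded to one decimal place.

Δg_SB(A) = 978148.94 − 978554.82 + 0.3086×1714.4 − 0.04193×2.59×1714.4 = -63.00 mGal
Δg_SB(B) = 978208.96 − 978554.82 + 0.3086×1177.8 − 0.04193×2.59×1177.8 = -110.30 mGal
Difference = -110.30 − (-63.00) = -47.30 mGal

-47.3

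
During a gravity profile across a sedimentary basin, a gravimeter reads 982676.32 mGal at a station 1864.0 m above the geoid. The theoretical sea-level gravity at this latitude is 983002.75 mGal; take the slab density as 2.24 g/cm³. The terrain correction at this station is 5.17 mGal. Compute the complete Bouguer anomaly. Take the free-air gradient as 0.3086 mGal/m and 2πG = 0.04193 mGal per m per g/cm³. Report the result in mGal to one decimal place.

Free-air correction = 0.3086 × 1864.0 = 575.23 mGal
Free-air anomaly = 982676.32 − 983002.75 + (575.23) = 248.80 mGal
Bouguer slab correction = 0.04193 × 2.24 × 1864.0 = 175.07 mGal
Simple Bouguer anomaly = 248.80 − (175.07) = 73.73 mGal
Complete Bouguer anomaly = 73.73 + 5.17 = 78.90 mGal

78.9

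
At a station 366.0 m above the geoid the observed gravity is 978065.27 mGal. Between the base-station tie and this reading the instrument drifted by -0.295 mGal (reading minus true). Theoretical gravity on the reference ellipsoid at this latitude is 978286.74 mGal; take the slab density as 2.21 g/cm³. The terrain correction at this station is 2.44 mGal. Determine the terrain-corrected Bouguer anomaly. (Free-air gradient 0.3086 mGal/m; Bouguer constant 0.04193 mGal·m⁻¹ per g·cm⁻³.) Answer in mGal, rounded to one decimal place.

-139.7

Drift-corrected reading = 978065.27 − (-0.295) = 978065.565 mGal
Free-air correction = 0.3086 × 366.0 = 112.95 mGal
Free-air anomaly = 978065.565 − 978286.74 + (112.95) = -108.225 mGal
Bouguer slab correction = 0.04193 × 2.21 × 366.0 = 33.92 mGal
Simple Bouguer anomaly = -108.225 − (33.92) = -142.145 mGal
Complete Bouguer anomaly = -142.145 + 2.44 = -139.705 mGal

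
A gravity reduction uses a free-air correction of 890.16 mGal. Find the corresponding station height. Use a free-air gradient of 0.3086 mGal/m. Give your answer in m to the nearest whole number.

2885

h = 890.16 / 0.3086 = 2884.51 m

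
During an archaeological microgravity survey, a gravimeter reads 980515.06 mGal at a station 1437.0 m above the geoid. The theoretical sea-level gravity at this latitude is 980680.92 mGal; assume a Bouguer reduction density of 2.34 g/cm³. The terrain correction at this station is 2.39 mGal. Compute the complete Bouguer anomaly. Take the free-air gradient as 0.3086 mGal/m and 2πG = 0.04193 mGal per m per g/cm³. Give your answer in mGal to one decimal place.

139.0

Free-air correction = 0.3086 × 1437.0 = 443.46 mGal
Free-air anomaly = 980515.06 − 980680.92 + (443.46) = 277.60 mGal
Bouguer slab correction = 0.04193 × 2.34 × 1437.0 = 140.99 mGal
Simple Bouguer anomaly = 277.60 − (140.99) = 136.61 mGal
Complete Bouguer anomaly = 136.61 + 2.39 = 139.00 mGal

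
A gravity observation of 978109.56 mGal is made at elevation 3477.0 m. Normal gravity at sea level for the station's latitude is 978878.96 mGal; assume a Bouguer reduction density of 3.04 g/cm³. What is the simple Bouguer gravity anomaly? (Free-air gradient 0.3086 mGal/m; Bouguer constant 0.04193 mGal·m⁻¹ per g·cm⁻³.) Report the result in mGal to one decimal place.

-139.6

Free-air correction = 0.3086 × 3477.0 = 1073.00 mGal
Free-air anomaly = 978109.56 − 978878.96 + (1073.00) = 303.60 mGal
Bouguer slab correction = 0.04193 × 3.04 × 3477.0 = 443.20 mGal
Simple Bouguer anomaly = 303.60 − (443.20) = -139.60 mGal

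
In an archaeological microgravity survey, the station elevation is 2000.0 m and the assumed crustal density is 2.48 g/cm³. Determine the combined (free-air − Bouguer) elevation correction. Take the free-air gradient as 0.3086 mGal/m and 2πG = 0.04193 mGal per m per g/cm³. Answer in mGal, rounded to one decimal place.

409.2

Combined gradient = 0.3086 − 0.04193 × 2.48 = 0.2046136 mGal/m
Combined elevation correction = 0.2046136 × 2000.0 = 409.2 mGal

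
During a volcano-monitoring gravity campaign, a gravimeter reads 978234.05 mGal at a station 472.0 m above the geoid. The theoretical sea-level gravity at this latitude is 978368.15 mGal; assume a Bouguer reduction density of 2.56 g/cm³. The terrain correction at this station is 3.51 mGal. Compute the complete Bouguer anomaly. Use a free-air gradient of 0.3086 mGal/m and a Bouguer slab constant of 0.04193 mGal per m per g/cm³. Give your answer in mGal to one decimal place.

-35.6

Free-air correction = 0.3086 × 472.0 = 145.66 mGal
Free-air anomaly = 978234.05 − 978368.15 + (145.66) = 11.56 mGal
Bouguer slab correction = 0.04193 × 2.56 × 472.0 = 50.66 mGal
Simple Bouguer anomaly = 11.56 − (50.66) = -39.10 mGal
Complete Bouguer anomaly = -39.10 + 3.51 = -35.59 mGal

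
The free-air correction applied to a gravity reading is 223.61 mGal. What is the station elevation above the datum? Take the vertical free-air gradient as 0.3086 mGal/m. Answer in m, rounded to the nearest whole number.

725

h = 223.61 / 0.3086 = 724.59 m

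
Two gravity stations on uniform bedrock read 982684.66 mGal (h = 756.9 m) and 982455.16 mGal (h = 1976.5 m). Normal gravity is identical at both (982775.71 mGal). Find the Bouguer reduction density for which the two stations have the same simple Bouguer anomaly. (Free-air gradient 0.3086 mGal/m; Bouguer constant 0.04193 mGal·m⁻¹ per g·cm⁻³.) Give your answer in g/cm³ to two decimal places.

Δg_obs = 982455.16 − 982684.66 = -229.50 mGal over Δh = 1976.5 − 756.9 = 1219.6 m
Equal Bouguer anomalies ⇒ Δg_obs + (0.3086 − 0.04193ρ)·Δh = 0
0.3086 − 0.04193ρ = −Δg_obs/Δh = 0.18818
ρ = (0.3086 − 0.18818) / 0.04193 = 2.87 g/cm³

2.87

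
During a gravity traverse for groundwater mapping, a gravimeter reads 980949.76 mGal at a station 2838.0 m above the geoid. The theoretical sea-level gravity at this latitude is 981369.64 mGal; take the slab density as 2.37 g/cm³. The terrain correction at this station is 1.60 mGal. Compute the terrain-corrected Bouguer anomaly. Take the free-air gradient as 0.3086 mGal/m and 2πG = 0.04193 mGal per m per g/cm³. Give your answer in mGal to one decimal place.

Free-air correction = 0.3086 × 2838.0 = 875.81 mGal
Free-air anomaly = 980949.76 − 981369.64 + (875.81) = 455.93 mGal
Bouguer slab correction = 0.04193 × 2.37 × 2838.0 = 282.02 mGal
Simple Bouguer anomaly = 455.93 − (282.02) = 173.91 mGal
Complete Bouguer anomaly = 173.91 + 1.60 = 175.51 mGal

175.5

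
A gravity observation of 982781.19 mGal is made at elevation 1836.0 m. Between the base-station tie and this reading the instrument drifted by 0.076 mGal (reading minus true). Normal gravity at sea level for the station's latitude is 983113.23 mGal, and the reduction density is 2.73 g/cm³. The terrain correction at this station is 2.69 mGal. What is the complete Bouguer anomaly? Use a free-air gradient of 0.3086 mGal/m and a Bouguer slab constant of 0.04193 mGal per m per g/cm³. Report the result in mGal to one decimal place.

Drift-corrected reading = 982781.19 − (0.076) = 982781.114 mGal
Free-air correction = 0.3086 × 1836.0 = 566.59 mGal
Free-air anomaly = 982781.114 − 983113.23 + (566.59) = 234.474 mGal
Bouguer slab correction = 0.04193 × 2.73 × 1836.0 = 210.16 mGal
Simple Bouguer anomaly = 234.474 − (210.16) = 24.314 mGal
Complete Bouguer anomaly = 24.314 + 2.69 = 27.004 mGal

27.0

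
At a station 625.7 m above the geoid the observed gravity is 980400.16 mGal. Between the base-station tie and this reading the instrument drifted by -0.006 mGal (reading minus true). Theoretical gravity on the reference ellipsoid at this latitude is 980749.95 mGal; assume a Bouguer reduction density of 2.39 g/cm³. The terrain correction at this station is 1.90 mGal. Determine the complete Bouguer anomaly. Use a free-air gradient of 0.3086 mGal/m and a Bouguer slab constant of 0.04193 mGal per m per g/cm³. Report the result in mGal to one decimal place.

Drift-corrected reading = 980400.16 − (-0.006) = 980400.166 mGal
Free-air correction = 0.3086 × 625.7 = 193.09 mGal
Free-air anomaly = 980400.166 − 980749.95 + (193.09) = -156.694 mGal
Bouguer slab correction = 0.04193 × 2.39 × 625.7 = 62.70 mGal
Simple Bouguer anomaly = -156.694 − (62.70) = -219.394 mGal
Complete Bouguer anomaly = -219.394 + 1.90 = -217.494 mGal

-217.5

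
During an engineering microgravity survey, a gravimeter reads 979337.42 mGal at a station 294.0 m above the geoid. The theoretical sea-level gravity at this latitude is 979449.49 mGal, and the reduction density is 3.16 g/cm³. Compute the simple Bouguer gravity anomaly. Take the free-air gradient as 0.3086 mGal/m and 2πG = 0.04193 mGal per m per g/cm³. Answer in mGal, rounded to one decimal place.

Free-air correction = 0.3086 × 294.0 = 90.73 mGal
Free-air anomaly = 979337.42 − 979449.49 + (90.73) = -21.34 mGal
Bouguer slab correction = 0.04193 × 3.16 × 294.0 = 38.95 mGal
Simple Bouguer anomaly = -21.34 − (38.95) = -60.29 mGal

-60.3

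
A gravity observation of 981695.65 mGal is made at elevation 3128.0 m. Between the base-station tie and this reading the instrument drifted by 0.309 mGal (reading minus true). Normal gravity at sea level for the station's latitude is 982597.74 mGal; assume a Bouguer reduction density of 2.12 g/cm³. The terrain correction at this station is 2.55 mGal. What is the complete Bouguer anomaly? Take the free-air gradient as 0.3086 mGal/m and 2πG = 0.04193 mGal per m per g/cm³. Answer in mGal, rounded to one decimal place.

Drift-corrected reading = 981695.65 − (0.309) = 981695.341 mGal
Free-air correction = 0.3086 × 3128.0 = 965.30 mGal
Free-air anomaly = 981695.341 − 982597.74 + (965.30) = 62.901 mGal
Bouguer slab correction = 0.04193 × 2.12 × 3128.0 = 278.05 mGal
Simple Bouguer anomaly = 62.901 − (278.05) = -215.149 mGal
Complete Bouguer anomaly = -215.149 + 2.55 = -212.599 mGal

-212.6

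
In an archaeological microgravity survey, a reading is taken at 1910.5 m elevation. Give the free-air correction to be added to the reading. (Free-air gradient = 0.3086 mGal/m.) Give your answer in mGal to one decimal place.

Free-air correction = 0.3086 × 1910.5 = 589.6 mGal

589.6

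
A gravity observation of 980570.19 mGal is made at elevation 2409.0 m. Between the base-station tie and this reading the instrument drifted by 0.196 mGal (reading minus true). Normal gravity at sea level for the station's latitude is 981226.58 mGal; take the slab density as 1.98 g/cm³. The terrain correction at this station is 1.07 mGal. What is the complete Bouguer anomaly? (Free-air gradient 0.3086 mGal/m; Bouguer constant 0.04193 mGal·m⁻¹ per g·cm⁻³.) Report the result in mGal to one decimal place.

-112.1

Drift-corrected reading = 980570.19 − (0.196) = 980569.994 mGal
Free-air correction = 0.3086 × 2409.0 = 743.42 mGal
Free-air anomaly = 980569.994 − 981226.58 + (743.42) = 86.834 mGal
Bouguer slab correction = 0.04193 × 1.98 × 2409.0 = 200.00 mGal
Simple Bouguer anomaly = 86.834 − (200.00) = -113.166 mGal
Complete Bouguer anomaly = -113.166 + 1.07 = -112.096 mGal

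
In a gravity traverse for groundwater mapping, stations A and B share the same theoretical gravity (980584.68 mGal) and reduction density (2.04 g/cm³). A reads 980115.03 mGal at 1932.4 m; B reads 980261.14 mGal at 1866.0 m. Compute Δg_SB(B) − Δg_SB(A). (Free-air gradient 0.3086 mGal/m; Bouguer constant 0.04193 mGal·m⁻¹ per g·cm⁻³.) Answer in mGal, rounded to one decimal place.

131.3

Δg_SB(A) = 980115.03 − 980584.68 + 0.3086×1932.4 − 0.04193×2.04×1932.4 = -38.60 mGal
Δg_SB(B) = 980261.14 − 980584.68 + 0.3086×1866.0 − 0.04193×2.04×1866.0 = 92.70 mGal
Difference = 92.70 − (-38.60) = 131.30 mGal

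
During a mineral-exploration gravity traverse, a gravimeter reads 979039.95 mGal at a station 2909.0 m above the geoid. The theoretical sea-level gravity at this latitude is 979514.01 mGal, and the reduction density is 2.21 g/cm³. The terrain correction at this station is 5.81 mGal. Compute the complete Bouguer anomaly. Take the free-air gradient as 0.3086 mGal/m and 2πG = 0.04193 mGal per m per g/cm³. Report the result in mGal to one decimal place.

Free-air correction = 0.3086 × 2909.0 = 897.72 mGal
Free-air anomaly = 979039.95 − 979514.01 + (897.72) = 423.66 mGal
Bouguer slab correction = 0.04193 × 2.21 × 2909.0 = 269.56 mGal
Simple Bouguer anomaly = 423.66 − (269.56) = 154.10 mGal
Complete Bouguer anomaly = 154.10 + 5.81 = 159.91 mGal

159.9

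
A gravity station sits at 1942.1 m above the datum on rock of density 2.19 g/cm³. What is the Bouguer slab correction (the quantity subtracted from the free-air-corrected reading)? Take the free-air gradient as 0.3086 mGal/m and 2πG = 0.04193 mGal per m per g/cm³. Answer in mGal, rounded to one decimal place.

Bouguer slab correction = 0.04193 × 2.19 × 1942.1 = 178.3 mGal

178.3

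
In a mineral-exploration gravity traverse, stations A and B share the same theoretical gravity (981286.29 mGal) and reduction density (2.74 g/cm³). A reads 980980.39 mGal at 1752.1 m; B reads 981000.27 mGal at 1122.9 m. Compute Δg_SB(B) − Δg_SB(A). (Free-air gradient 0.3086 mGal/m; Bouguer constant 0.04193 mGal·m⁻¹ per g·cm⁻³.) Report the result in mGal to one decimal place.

-102.0

Δg_SB(A) = 980980.39 − 981286.29 + 0.3086×1752.1 − 0.04193×2.74×1752.1 = 33.50 mGal
Δg_SB(B) = 981000.27 − 981286.29 + 0.3086×1122.9 − 0.04193×2.74×1122.9 = -68.50 mGal
Difference = -68.50 − (33.50) = -102.00 mGal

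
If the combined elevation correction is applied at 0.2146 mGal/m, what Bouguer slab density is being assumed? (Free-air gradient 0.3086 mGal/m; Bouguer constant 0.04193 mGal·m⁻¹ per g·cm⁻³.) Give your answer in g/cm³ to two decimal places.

2.24

0.2146 = 0.3086 − 0.04193 × ρ
ρ = (0.3086 − 0.2146) / 0.04193 = 2.24 g/cm³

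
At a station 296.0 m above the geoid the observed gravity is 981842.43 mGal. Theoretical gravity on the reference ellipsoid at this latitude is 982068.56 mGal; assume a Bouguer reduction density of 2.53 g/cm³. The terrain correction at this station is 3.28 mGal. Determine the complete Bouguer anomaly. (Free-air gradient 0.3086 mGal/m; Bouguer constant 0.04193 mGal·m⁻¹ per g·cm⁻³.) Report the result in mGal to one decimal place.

Free-air correction = 0.3086 × 296.0 = 91.35 mGal
Free-air anomaly = 981842.43 − 982068.56 + (91.35) = -134.78 mGal
Bouguer slab correction = 0.04193 × 2.53 × 296.0 = 31.40 mGal
Simple Bouguer anomaly = -134.78 − (31.40) = -166.18 mGal
Complete Bouguer anomaly = -166.18 + 3.28 = -162.90 mGal

-162.9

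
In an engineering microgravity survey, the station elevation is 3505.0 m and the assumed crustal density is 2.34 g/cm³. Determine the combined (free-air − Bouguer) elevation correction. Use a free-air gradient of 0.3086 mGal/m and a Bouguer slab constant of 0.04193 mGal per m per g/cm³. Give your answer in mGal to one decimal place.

Combined gradient = 0.3086 − 0.04193 × 2.34 = 0.2104838 mGal/m
Combined elevation correction = 0.2104838 × 3505.0 = 737.7 mGal

737.7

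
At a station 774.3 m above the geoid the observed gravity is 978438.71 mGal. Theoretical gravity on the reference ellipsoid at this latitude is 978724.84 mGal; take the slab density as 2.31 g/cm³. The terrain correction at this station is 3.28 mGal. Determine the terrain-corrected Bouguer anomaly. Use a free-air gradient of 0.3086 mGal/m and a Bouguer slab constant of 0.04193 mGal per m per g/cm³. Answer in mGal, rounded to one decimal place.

-118.9

Free-air correction = 0.3086 × 774.3 = 238.95 mGal
Free-air anomaly = 978438.71 − 978724.84 + (238.95) = -47.18 mGal
Bouguer slab correction = 0.04193 × 2.31 × 774.3 = 75.00 mGal
Simple Bouguer anomaly = -47.18 − (75.00) = -122.18 mGal
Complete Bouguer anomaly = -122.18 + 3.28 = -118.90 mGal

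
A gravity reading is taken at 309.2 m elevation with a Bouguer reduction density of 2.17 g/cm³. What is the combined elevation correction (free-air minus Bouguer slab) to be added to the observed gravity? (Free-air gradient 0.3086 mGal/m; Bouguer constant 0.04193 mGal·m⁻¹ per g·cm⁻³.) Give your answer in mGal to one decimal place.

67.3

Combined gradient = 0.3086 − 0.04193 × 2.17 = 0.2176119 mGal/m
Combined elevation correction = 0.2176119 × 309.2 = 67.3 mGal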